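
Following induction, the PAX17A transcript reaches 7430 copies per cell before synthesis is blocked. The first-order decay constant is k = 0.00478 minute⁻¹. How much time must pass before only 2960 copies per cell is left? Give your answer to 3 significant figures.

t½ = ln 2 / k = 0.69315 / 0.00478 ≈ 145.01 minutes.
Fraction remaining = 2960/7430 ≈ 0.39838.
n = log₂(7430/2960) = ln(2.5101)/ln 2 ≈ 1.3278 half-lives.
t = n × t½ = 1.3278 × 145.01 ≈ 192.54 minutes.

193 minutes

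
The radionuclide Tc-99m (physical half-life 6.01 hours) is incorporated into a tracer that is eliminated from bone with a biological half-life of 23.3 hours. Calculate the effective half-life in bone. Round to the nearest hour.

5 hours

1/t_eff = 1/t_phys + 1/t_biol = 1/6.01 + 1/23.3 = 0.20931 per hour.
t_eff = 6.01 × 23.3 / (6.01 + 23.3) ≈ 4.7777 hours.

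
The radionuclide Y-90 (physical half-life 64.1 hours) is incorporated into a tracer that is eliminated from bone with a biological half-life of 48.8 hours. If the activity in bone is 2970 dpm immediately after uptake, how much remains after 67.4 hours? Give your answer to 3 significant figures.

550 dpm

1/t_eff = 1/t_phys + 1/t_biol = 1/64.1 + 1/48.8 = 0.036092 per hour.
t_eff = 64.1 × 48.8 / (64.1 + 48.8) ≈ 27.707 hours.
Remaining = 2970 × (1/2)^(67.4/27.707) = 2970 × (1/2)^2.4326 ≈ 550.13 dpm.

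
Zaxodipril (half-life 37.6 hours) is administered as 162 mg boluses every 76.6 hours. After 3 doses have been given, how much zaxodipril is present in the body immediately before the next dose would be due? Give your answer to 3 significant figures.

The 3 doses were given 229.8, 153.2, 76.6 hours ago.
Total = 162·(1/2)^(229.8/37.6) + 162·(1/2)^(153.2/37.6) + 162·(1/2)^(76.6/37.6)
      = 2.3427 + 9.6156 + 39.468 ≈ 51.426 mg.

51.4 mg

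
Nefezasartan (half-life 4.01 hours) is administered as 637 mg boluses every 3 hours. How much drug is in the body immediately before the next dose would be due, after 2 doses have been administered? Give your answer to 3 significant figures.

The 2 doses were given 6, 3 hours ago.
Total = 637·(1/2)^(6/4.01) + 637·(1/2)^(3/4.01)
      = 225.8 + 379.25 ≈ 605.05 mg.

605 mg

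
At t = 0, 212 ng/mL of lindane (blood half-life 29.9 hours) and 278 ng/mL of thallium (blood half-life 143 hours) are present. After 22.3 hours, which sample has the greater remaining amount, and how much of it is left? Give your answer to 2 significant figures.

lindane: 212 × (1/2)^0.74582 ≈ 126.42 ng/mL.
thallium: 278 × (1/2)^0.15594 ≈ 249.52 ng/mL.
Thallium has more remaining, at ≈ 249.52 ng/mL.

thallium, 250 ng/mL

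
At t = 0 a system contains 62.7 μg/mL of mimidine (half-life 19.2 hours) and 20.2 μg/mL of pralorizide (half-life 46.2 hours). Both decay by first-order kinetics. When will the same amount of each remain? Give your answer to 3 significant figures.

Set 62.7·(1/2)^(t/19.2) = 20.2·(1/2)^(t/46.2).
Taking log₂: log₂(62.7/20.2) = t·(1/19.2 − 1/46.2).
log₂(3.104) = 1.6341; 1/19.2 − 1/46.2 = 0.030438.
t = 1.6341 / 0.030438 ≈ 53.686 hours.

53.7 hours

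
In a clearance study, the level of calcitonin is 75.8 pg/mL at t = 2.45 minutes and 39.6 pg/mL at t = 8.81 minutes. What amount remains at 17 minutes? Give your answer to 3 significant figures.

17.2 pg/mL

Over Δt = 8.81 − 2.45 = 6.36 minutes, the level fell by a factor of 75.8/39.6 ≈ 1.9141.
n = log₂(1.9141) ≈ 0.9367 half-lives, so t½ = 6.36/0.9367 ≈ 6.7898 minutes.
From t = 8.81 to t = 17: 39.6 × (1/2)^((17−8.81)/6.7898) ≈ 17.163 pg/mL.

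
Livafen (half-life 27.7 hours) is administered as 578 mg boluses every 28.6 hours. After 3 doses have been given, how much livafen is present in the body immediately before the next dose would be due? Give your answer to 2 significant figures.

The 3 doses were given 85.8, 57.2, 28.6 hours ago.
Total = 578·(1/2)^(85.8/27.7) + 578·(1/2)^(57.2/27.7) + 578·(1/2)^(28.6/27.7)
      = 67.53 + 138.14 + 282.56 ≈ 488.23 mg.

490 mg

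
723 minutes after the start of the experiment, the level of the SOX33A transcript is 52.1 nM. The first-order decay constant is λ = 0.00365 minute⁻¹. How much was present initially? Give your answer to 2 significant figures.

730 nM

t½ = ln 2 / λ = 0.69315 / 0.00365 ≈ 189.9 minutes.
Number of half-lives elapsed: n = 723/189.9 ≈ 3.8072.
A₀ = A × 2^n = 52.1 × 2^3.8072 = 52.1 × 13.998 ≈ 729.32 nM.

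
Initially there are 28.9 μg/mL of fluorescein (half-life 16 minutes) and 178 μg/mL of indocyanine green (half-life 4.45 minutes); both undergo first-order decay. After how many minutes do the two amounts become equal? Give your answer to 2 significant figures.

Set 28.9·(1/2)^(t/16) = 178·(1/2)^(t/4.45).
Taking log₂: log₂(28.9/178) = t·(1/16 − 1/4.45).
log₂(0.16236) = -2.6227; 1/16 − 1/4.45 = -0.16222.
t = -2.6227 / -0.16222 ≈ 16.168 minutes.

16 minutes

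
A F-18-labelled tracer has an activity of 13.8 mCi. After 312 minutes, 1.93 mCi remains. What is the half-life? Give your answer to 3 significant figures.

A/A₀ = 1.93/13.8 ≈ 0.13986.
n = log₂(7.1503) ≈ 2.838 half-lives elapsed in 312 minutes.
t½ = 312/2.838 ≈ 109.94 minutes.

110 minutes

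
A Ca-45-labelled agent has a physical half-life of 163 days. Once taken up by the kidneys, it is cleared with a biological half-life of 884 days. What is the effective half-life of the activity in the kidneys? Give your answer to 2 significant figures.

140 days

1/t_eff = 1/t_phys + 1/t_biol = 1/163 + 1/884 = 0.0072662 per day.
t_eff = 163 × 884 / (163 + 884) ≈ 137.62 days.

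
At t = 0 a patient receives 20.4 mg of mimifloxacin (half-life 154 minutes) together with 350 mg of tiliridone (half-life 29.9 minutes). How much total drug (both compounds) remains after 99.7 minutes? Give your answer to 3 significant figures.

mimifloxacin: 20.4 × (1/2)^(99.7/154) = 20.4 × (1/2)^0.6474 ≈ 13.024 mg.
tiliridone: 350 × (1/2)^(99.7/29.9) = 350 × (1/2)^3.3344 ≈ 34.698 mg.
Total = 13.024 + 34.698 ≈ 47.722 mg.

47.7 mg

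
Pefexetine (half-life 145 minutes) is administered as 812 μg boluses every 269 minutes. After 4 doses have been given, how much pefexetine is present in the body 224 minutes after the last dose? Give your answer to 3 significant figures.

382 μg

The 4 doses were given 1031, 762, 493, 224 minutes ago.
Total = 812·(1/2)^(1031/145) + 812·(1/2)^(762/145) + 812·(1/2)^(493/145) + 812·(1/2)^(224/145)
      = 5.8766 + 21.261 + 76.923 + 278.3 ≈ 382.36 μg.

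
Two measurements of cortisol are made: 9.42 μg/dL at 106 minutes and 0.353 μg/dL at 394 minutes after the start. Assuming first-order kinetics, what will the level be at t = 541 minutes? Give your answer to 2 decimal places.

0.07 μg/dL

Over Δt = 394 − 106 = 288 minutes, the level fell by a factor of 9.42/0.353 ≈ 26.686.
n = log₂(26.686) ≈ 4.738 half-lives, so t½ = 288/4.738 ≈ 60.785 minutes.
From t = 394 to t = 541: 0.353 × (1/2)^((541−394)/60.785) ≈ 0.066036 μg/dL.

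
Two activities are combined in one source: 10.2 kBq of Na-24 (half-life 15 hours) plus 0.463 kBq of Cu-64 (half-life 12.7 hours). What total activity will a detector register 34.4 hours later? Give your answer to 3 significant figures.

Na-24: 10.2 × (1/2)^(34.4/15) = 10.2 × (1/2)^2.2933 ≈ 2.0808 kBq.
Cu-64: 0.463 × (1/2)^(34.4/12.7) = 0.463 × (1/2)^2.7087 ≈ 0.070826 kBq.
Total = 2.0808 + 0.070826 ≈ 2.1517 kBq.

2.15 kBq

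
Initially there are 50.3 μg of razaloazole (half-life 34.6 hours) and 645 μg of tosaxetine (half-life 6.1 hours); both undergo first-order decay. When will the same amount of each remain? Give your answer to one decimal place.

Set 50.3·(1/2)^(t/34.6) = 645·(1/2)^(t/6.1).
Taking log₂: log₂(50.3/645) = t·(1/34.6 − 1/6.1).
log₂(0.077984) = -3.6807; 1/34.6 − 1/6.1 = -0.13503.
t = -3.6807 / -0.13503 ≈ 27.258 hours.

27.3 hours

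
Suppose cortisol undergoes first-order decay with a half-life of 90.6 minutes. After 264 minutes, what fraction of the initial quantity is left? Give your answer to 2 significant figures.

n = 264/90.6 ≈ 2.9139 half-lives.
Fraction remaining = (1/2)^2.9139 ≈ 0.13269.

0.13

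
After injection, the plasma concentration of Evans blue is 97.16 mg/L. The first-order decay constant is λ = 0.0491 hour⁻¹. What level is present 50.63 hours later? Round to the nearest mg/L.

t½ = ln 2 / λ = 0.69315 / 0.0491 ≈ 14.117 hours.
Number of half-lives: n = 50.63/14.117 ≈ 3.5864.
Remaining = 97.16 × (1/2)^3.5864 = 97.16 × 0.083248 ≈ 8.0884 mg/L.

8 mg/L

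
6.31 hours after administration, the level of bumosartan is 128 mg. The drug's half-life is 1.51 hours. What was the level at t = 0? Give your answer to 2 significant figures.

2300 mg

Number of half-lives elapsed: n = 6.31/1.51 ≈ 4.1788.
A₀ = A × 2^n = 128 × 2^4.1788 = 128 × 18.111 ≈ 2318.2 mg.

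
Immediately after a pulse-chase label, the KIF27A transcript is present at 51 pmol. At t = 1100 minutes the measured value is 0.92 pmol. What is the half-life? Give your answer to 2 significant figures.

190 minutes

A/A₀ = 0.92/51 ≈ 0.018039.
n = log₂(55.435) ≈ 5.7927 half-lives elapsed in 1100 minutes.
t½ = 1100/5.7927 ≈ 189.89 minutes.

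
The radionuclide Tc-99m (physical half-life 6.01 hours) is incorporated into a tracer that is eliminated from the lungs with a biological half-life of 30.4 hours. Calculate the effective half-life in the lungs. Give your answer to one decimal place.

5.0 hours

1/t_eff = 1/t_phys + 1/t_biol = 1/6.01 + 1/30.4 = 0.19928 per hour.
t_eff = 6.01 × 30.4 / (6.01 + 30.4) ≈ 5.018 hours.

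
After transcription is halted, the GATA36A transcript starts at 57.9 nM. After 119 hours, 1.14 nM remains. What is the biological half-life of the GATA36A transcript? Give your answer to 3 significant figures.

A/A₀ = 1.14/57.9 ≈ 0.019689.
n = log₂(50.789) ≈ 5.6665 half-lives elapsed in 119 hours.
t½ = 119/5.6665 ≈ 21.001 hours.

21.0 hours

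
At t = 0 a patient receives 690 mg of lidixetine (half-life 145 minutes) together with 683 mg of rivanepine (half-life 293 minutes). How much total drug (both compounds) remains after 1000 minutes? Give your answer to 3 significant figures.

69.9 mg

lidixetine: 690 × (1/2)^(1000/145) = 690 × (1/2)^6.8966 ≈ 5.7914 mg.
rivanepine: 683 × (1/2)^(1000/293) = 683 × (1/2)^3.413 ≈ 64.123 mg.
Total = 5.7914 + 64.123 ≈ 69.914 mg.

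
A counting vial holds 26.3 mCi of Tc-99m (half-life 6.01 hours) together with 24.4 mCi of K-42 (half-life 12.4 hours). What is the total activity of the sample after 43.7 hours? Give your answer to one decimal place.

2.3 mCi

Tc-99m: 26.3 × (1/2)^(43.7/6.01) = 26.3 × (1/2)^7.2712 ≈ 0.17026 mCi.
K-42: 24.4 × (1/2)^(43.7/12.4) = 24.4 × (1/2)^3.5242 ≈ 2.1208 mCi.
Total = 0.17026 + 2.1208 ≈ 2.2911 mCi.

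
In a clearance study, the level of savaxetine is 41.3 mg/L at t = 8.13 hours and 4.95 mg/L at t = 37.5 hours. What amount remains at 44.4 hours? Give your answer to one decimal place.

3.0 mg/L

Over Δt = 37.5 − 8.13 = 29.37 hours, the level fell by a factor of 41.3/4.95 ≈ 8.3434.
n = log₂(8.3434) ≈ 3.0606 half-lives, so t½ = 29.37/3.0606 ≈ 9.596 hours.
From t = 37.5 to t = 44.4: 4.95 × (1/2)^((44.4−37.5)/9.596) ≈ 3.0071 mg/L.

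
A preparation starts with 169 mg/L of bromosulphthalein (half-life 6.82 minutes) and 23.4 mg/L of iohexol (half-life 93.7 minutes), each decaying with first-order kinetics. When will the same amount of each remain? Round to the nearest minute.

21 minutes

Set 169·(1/2)^(t/6.82) = 23.4·(1/2)^(t/93.7).
Taking log₂: log₂(169/23.4) = t·(1/6.82 − 1/93.7).
log₂(7.2222) = 2.8524; 1/6.82 − 1/93.7 = 0.13596.
t = 2.8524 / 0.13596 ≈ 20.981 minutes.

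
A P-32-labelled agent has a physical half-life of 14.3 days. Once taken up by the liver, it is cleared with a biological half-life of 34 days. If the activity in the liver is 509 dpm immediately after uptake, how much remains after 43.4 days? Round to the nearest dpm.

26 dpm

1/t_eff = 1/t_phys + 1/t_biol = 1/14.3 + 1/34 = 0.099342 per day.
t_eff = 14.3 × 34 / (14.3 + 34) ≈ 10.066 days.
Remaining = 509 × (1/2)^(43.4/10.066) = 509 × (1/2)^4.3114 ≈ 25.636 dpm.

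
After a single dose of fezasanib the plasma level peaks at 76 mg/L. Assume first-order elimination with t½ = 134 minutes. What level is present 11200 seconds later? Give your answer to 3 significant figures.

Convert the elapsed time: 11200 seconds = 186.667 minutes.
Number of half-lives: n = 186.667/134 ≈ 1.393.
Remaining = 76 × (1/2)^1.393 = 76 × 0.38076 ≈ 28.938 mg/L.

28.9 mg/L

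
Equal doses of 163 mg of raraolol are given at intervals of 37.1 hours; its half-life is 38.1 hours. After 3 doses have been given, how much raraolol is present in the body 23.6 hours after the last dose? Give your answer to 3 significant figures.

188 mg

The 3 doses were given 97.8, 60.7, 23.6 hours ago.
Total = 163·(1/2)^(97.8/38.1) + 163·(1/2)^(60.7/38.1) + 163·(1/2)^(23.6/38.1)
      = 27.508 + 54.025 + 106.1 ≈ 187.64 mg.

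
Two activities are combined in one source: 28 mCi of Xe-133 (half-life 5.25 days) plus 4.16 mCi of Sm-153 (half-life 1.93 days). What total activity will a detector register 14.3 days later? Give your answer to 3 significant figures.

4.26 mCi

Xe-133: 28 × (1/2)^(14.3/5.25) = 28 × (1/2)^2.7238 ≈ 4.2385 mCi.
Sm-153: 4.16 × (1/2)^(14.3/1.93) = 4.16 × (1/2)^7.4093 ≈ 0.024472 mCi.
Total = 4.2385 + 0.024472 ≈ 4.2629 mCi.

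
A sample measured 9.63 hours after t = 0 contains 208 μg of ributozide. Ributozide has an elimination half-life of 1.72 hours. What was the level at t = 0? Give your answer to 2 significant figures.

10000 μg

Number of half-lives elapsed: n = 9.63/1.72 ≈ 5.5988.
A₀ = A × 2^n = 208 × 2^5.5988 = 208 × 48.464 ≈ 10080 μg.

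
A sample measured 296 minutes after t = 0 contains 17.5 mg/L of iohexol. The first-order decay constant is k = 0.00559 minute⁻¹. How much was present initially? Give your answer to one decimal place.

t½ = ln 2 / k = 0.69315 / 0.00559 ≈ 124 minutes.
Number of half-lives elapsed: n = 296/124 ≈ 2.3871.
A₀ = A × 2^n = 17.5 × 2^2.3871 = 17.5 × 5.2312 ≈ 91.546 mg/L.

91.5 mg/L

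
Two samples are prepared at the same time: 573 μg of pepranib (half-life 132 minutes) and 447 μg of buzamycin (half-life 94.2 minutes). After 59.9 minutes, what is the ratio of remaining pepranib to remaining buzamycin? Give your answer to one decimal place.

pepranib: 573 × (1/2)^(59.9/132) = 573 × (1/2)^0.45379 ≈ 418.36 μg.
buzamycin: 447 × (1/2)^(59.9/94.2) = 447 × (1/2)^0.63588 ≈ 287.67 μg.
Ratio ≈ 418.36 / 287.67 ≈ 1.4543.

1.5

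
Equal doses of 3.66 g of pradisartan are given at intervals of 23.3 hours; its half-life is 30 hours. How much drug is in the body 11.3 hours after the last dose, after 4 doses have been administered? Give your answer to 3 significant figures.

The 4 doses were given 81.2, 57.9, 34.6, 11.3 hours ago.
Total = 3.66·(1/2)^(81.2/30) + 3.66·(1/2)^(57.9/30) + 3.66·(1/2)^(34.6/30) + 3.66·(1/2)^(11.3/30)
      = 0.56065 + 0.96049 + 1.6455 + 2.819 ≈ 5.9856 g.

5.99 g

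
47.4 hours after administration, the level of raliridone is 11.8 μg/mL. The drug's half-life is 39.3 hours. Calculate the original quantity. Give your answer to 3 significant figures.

Number of half-lives elapsed: n = 47.4/39.3 ≈ 1.2061.
A₀ = A × 2^n = 11.8 × 2^1.2061 = 11.8 × 2.3071 ≈ 27.224 μg/mL.

27.2 μg/mL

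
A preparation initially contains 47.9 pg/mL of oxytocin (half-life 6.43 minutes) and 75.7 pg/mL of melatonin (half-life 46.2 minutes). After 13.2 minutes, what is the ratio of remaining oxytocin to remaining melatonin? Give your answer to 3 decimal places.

oxytocin: 47.9 × (1/2)^(13.2/6.43) = 47.9 × (1/2)^2.0529 ≈ 11.544 pg/mL.
melatonin: 75.7 × (1/2)^(13.2/46.2) = 75.7 × (1/2)^0.28571 ≈ 62.099 pg/mL.
Ratio ≈ 11.544 / 62.099 ≈ 0.1859.

0.186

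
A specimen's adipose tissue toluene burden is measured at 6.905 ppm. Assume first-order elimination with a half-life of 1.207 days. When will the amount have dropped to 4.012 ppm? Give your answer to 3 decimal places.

Fraction remaining = 4.012/6.905 ≈ 0.58103.
n = log₂(6.905/4.012) = ln(1.7211)/ln 2 ≈ 0.78332 half-lives.
t = n × t½ = 0.78332 × 1.207 ≈ 0.94547 days.

0.945 days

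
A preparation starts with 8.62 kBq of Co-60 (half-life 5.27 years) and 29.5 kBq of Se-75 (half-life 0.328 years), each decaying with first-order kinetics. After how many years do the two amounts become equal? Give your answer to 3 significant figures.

0.621 years

Set 8.62·(1/2)^(t/5.27) = 29.5·(1/2)^(t/0.328).
Taking log₂: log₂(8.62/29.5) = t·(1/5.27 − 1/0.328).
log₂(0.2922) = -1.775; 1/5.27 − 1/0.328 = -2.859.
t = -1.775 / -2.859 ≈ 0.62082 years.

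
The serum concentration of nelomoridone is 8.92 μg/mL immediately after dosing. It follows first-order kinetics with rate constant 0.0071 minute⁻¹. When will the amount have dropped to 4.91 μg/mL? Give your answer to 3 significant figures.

84.1 minutes

t½ = ln 2 / λ = 0.69315 / 0.0071 ≈ 97.626 minutes.
Fraction remaining = 4.91/8.92 ≈ 0.55045.
n = log₂(8.92/4.91) = ln(1.8167)/ln 2 ≈ 0.86132 half-lives.
t = n × t½ = 0.86132 × 97.626 ≈ 84.088 minutes.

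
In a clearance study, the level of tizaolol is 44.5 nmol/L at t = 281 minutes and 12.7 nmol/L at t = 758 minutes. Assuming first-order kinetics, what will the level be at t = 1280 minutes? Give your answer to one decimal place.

3.2 nmol/L

Over Δt = 758 − 281 = 477 minutes, the level fell by a factor of 44.5/12.7 ≈ 3.5039.
n = log₂(3.5039) ≈ 1.809 half-lives, so t½ = 477/1.809 ≈ 263.68 minutes.
From t = 758 to t = 1280: 12.7 × (1/2)^((1280−758)/263.68) ≈ 3.2201 nmol/L.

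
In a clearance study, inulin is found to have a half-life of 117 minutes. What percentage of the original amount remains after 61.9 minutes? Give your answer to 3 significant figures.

n = 61.9/117 ≈ 0.52906 half-lives.
Fraction remaining = (1/2)^0.52906 ≈ 0.69301, i.e. 69.301%.

69.3%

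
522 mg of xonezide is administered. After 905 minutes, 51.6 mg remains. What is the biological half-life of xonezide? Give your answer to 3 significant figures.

A/A₀ = 51.6/522 ≈ 0.098851.
n = log₂(10.116) ≈ 3.3386 half-lives elapsed in 905 minutes.
t½ = 905/3.3386 ≈ 271.07 minutes.

271 minutes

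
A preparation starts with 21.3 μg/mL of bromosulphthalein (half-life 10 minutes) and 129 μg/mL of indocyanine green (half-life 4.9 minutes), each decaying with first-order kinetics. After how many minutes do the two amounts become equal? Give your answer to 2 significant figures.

Set 21.3·(1/2)^(t/10) = 129·(1/2)^(t/4.9).
Taking log₂: log₂(21.3/129) = t·(1/10 − 1/4.9).
log₂(0.16512) = -2.5984; 1/10 − 1/4.9 = -0.10408.
t = -2.5984 / -0.10408 ≈ 24.965 minutes.

25 minutes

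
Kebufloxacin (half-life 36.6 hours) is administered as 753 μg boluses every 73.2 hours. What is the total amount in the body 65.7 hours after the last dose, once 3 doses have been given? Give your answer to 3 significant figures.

285 μg

The 3 doses were given 212.1, 138.9, 65.7 hours ago.
Total = 753·(1/2)^(212.1/36.6) + 753·(1/2)^(138.9/36.6) + 753·(1/2)^(65.7/36.6)
      = 13.561 + 54.245 + 216.98 ≈ 284.79 μg.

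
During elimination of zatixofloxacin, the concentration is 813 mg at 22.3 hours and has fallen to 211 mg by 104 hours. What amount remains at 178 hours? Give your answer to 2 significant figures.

62 mg

Over Δt = 104 − 22.3 = 81.7 hours, the level fell by a factor of 813/211 ≈ 3.8531.
n = log₂(3.8531) ≈ 1.946 half-lives, so t½ = 81.7/1.946 ≈ 41.983 hours.
From t = 104 to t = 178: 211 × (1/2)^((178−104)/41.983) ≈ 62.185 mg.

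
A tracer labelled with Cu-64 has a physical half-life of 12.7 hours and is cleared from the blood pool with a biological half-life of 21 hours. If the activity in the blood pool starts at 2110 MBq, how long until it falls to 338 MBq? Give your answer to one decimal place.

20.9 hours

1/t_eff = 1/t_phys + 1/t_biol = 1/12.7 + 1/21 = 0.12636 per hour.
t_eff = 12.7 × 21 / (12.7 + 21) ≈ 7.9139 hours.
n = log₂(2110/338) ≈ 2.6421; t = 2.6421 × 7.9139 ≈ 20.91 hours.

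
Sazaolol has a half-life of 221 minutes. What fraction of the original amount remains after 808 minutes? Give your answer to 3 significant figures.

n = 808/221 ≈ 3.6561 half-lives.
Fraction remaining = (1/2)^3.6561 ≈ 0.079323.

0.0793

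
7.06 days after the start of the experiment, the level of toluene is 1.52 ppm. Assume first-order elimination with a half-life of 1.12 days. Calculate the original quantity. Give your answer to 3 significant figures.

120 ppm

Number of half-lives elapsed: n = 7.06/1.12 ≈ 6.3036.
A₀ = A × 2^n = 1.52 × 2^6.3036 = 1.52 × 78.989 ≈ 120.06 ppm.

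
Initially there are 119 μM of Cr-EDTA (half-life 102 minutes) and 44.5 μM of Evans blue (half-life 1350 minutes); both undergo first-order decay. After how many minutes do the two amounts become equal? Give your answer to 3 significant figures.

Set 119·(1/2)^(t/102) = 44.5·(1/2)^(t/1350).
Taking log₂: log₂(119/44.5) = t·(1/102 − 1/1350).
log₂(2.6742) = 1.4191; 1/102 − 1/1350 = 0.0090632.
t = 1.4191 / 0.0090632 ≈ 156.58 minutes.

157 minutes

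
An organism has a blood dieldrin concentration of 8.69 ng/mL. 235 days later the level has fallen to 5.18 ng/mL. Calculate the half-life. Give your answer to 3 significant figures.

315 days

A/A₀ = 5.18/8.69 ≈ 0.59609.
n = log₂(1.6776) ≈ 0.7464 half-lives elapsed in 235 days.
t½ = 235/0.7464 ≈ 314.84 days.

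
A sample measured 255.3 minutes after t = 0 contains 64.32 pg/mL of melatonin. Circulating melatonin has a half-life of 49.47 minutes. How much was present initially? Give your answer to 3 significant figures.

Number of half-lives elapsed: n = 255.3/49.47 ≈ 5.1607.
A₀ = A × 2^n = 64.32 × 2^5.1607 = 64.32 × 35.771 ≈ 2300.8 pg/mL.

2300 pg/mL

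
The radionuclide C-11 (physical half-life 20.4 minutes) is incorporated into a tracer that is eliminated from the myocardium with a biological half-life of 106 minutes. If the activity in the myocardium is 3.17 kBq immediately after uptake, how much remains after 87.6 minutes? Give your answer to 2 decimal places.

0.09 kBq

1/t_eff = 1/t_phys + 1/t_biol = 1/20.4 + 1/106 = 0.058454 per minute.
t_eff = 20.4 × 106 / (20.4 + 106) ≈ 17.108 minutes.
Remaining = 3.17 × (1/2)^(87.6/17.108) = 3.17 × (1/2)^5.1205 ≈ 0.091122 kBq.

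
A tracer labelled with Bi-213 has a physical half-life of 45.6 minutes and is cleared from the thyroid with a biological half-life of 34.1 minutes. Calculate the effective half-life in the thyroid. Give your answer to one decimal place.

19.5 minutes

1/t_eff = 1/t_phys + 1/t_biol = 1/45.6 + 1/34.1 = 0.051255 per minute.
t_eff = 45.6 × 34.1 / (45.6 + 34.1) ≈ 19.51 minutes.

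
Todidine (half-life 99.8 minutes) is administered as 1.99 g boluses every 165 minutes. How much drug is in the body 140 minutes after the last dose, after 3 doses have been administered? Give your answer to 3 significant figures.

1.07 g

The 3 doses were given 470, 305, 140 minutes ago.
Total = 1.99·(1/2)^(470/99.8) + 1.99·(1/2)^(305/99.8) + 1.99·(1/2)^(140/99.8)
      = 0.076064 + 0.23926 + 0.7526 ≈ 1.0679 g.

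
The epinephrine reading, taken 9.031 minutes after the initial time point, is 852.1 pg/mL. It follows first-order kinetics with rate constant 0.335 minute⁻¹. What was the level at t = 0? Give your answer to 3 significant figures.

t½ = ln 2 / λ = 0.69315 / 0.335 ≈ 2.0691 minutes.
Number of half-lives elapsed: n = 9.031/2.0691 ≈ 4.3647.
A₀ = A × 2^n = 852.1 × 2^4.3647 = 852.1 × 20.602 ≈ 17555 pg/mL.

17600 pg/mL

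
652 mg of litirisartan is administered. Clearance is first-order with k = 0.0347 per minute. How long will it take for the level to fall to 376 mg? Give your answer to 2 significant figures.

16 minutes

t½ = ln 2 / k = 0.69315 / 0.0347 ≈ 19.975 minutes.
Fraction remaining = 376/652 ≈ 0.57669.
n = log₂(652/376) = ln(1.734)/ln 2 ≈ 0.79414 half-lives.
t = n × t½ = 0.79414 × 19.975 ≈ 15.863 minutes.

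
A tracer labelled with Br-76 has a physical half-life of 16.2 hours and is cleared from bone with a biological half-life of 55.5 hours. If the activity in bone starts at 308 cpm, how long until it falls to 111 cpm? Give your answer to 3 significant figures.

1/t_eff = 1/t_phys + 1/t_biol = 1/16.2 + 1/55.5 = 0.079746 per hour.
t_eff = 16.2 × 55.5 / (16.2 + 55.5) ≈ 12.54 hours.
n = log₂(308/111) ≈ 1.4724; t = 1.4724 × 12.54 ≈ 18.463 hours.

18.5 hours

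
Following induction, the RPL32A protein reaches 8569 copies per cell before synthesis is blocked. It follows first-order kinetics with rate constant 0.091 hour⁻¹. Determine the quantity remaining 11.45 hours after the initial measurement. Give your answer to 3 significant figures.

t½ = ln 2 / λ = 0.69315 / 0.091 ≈ 7.617 hours.
Number of half-lives: n = 11.45/7.617 ≈ 1.5032.
Remaining = 8569 × (1/2)^1.5032 = 8569 × 0.35277 ≈ 3022.9 copies per cell.

3020 copies per cell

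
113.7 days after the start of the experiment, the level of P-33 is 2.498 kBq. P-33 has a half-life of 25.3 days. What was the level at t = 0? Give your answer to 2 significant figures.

Number of half-lives elapsed: n = 113.7/25.3 ≈ 4.4941.
A₀ = A × 2^n = 2.498 × 2^4.4941 = 2.498 × 22.535 ≈ 56.291 kBq.

56 kBq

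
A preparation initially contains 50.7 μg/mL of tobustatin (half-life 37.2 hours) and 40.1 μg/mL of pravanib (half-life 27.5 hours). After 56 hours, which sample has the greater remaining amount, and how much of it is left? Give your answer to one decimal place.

tobustatin, 17.9 μg/mL

tobustatin: 50.7 × (1/2)^1.5054 ≈ 17.858 μg/mL.
pravanib: 40.1 × (1/2)^2.0364 ≈ 9.7755 μg/mL.
Tobustatin has more remaining, at ≈ 17.858 μg/mL.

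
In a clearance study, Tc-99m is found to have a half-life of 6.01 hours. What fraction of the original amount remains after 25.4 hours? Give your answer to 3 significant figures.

0.0534

n = 25.4/6.01 ≈ 4.2263 half-lives.
Fraction remaining = (1/2)^4.2263 ≈ 0.053427.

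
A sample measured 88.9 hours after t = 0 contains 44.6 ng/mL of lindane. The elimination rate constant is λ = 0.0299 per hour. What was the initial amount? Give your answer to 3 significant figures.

t½ = ln 2 / λ = 0.69315 / 0.0299 ≈ 23.182 hours.
Number of half-lives elapsed: n = 88.9/23.182 ≈ 3.8348.
A₀ = A × 2^n = 44.6 × 2^3.8348 = 44.6 × 14.269 ≈ 636.41 ng/mL.

636 ng/mL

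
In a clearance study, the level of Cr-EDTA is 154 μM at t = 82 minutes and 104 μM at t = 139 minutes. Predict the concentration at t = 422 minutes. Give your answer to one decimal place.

14.8 μM

Over Δt = 139 − 82 = 57 minutes, the level fell by a factor of 154/104 ≈ 1.4808.
n = log₂(1.4808) ≈ 0.56635 half-lives, so t½ = 57/0.56635 ≈ 100.65 minutes.
From t = 139 to t = 422: 104 × (1/2)^((422−139)/100.65) ≈ 14.811 μM.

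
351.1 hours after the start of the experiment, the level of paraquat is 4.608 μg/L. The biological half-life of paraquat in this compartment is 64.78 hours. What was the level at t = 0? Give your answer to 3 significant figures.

Number of half-lives elapsed: n = 351.1/64.78 ≈ 5.4199.
A₀ = A × 2^n = 4.608 × 2^5.4199 = 4.608 × 42.81 ≈ 197.27 μg/L.

197 μg/L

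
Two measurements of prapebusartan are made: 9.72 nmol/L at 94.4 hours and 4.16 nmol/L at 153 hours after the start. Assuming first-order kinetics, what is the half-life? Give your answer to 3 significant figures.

Over Δt = 153 − 94.4 = 58.6 hours, the level fell by a factor of 9.72/4.16 ≈ 2.3365.
n = log₂(2.3365) ≈ 1.2244 half-lives, so t½ = 58.6/1.2244 ≈ 47.861 hours.

47.9 hours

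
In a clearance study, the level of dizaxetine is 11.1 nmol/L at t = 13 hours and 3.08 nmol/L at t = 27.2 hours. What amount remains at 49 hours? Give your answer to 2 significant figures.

0.43 nmol/L

Over Δt = 27.2 − 13 = 14.2 hours, the level fell by a factor of 11.1/3.08 ≈ 3.6039.
n = log₂(3.6039) ≈ 1.8496 half-lives, so t½ = 14.2/1.8496 ≈ 7.6775 hours.
From t = 27.2 to t = 49: 3.08 × (1/2)^((49−27.2)/7.6775) ≈ 0.43032 nmol/L.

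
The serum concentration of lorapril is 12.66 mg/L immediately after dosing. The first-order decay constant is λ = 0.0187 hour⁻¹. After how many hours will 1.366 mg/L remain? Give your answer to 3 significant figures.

t½ = ln 2 / λ = 0.69315 / 0.0187 ≈ 37.067 hours.
Fraction remaining = 1.366/12.66 ≈ 0.1079.
n = log₂(12.66/1.366) = ln(9.2679)/ln 2 ≈ 3.2122 half-lives.
t = n × t½ = 3.2122 × 37.067 ≈ 119.07 hours.

119 hours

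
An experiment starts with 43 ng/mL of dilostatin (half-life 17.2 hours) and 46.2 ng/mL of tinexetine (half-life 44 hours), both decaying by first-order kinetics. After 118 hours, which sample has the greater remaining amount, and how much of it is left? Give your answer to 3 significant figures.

tinexetine, 7.20 ng/mL

dilostatin: 43 × (1/2)^6.8605 ≈ 0.37005 ng/mL.
tinexetine: 46.2 × (1/2)^2.6818 ≈ 7.2 ng/mL.
Tinexetine has more remaining, at ≈ 7.2 ng/mL.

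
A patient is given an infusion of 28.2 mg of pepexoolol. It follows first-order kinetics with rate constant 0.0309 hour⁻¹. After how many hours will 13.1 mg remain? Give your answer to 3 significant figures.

24.8 hours

t½ = ln 2 / λ = 0.69315 / 0.0309 ≈ 22.432 hours.
Fraction remaining = 13.1/28.2 ≈ 0.46454.
n = log₂(28.2/13.1) = ln(2.1527)/ln 2 ≈ 1.1061 half-lives.
t = n × t½ = 1.1061 × 22.432 ≈ 24.813 hours.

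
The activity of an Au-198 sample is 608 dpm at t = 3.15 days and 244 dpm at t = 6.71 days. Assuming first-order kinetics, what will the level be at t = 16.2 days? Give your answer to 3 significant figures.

Over Δt = 6.71 − 3.15 = 3.56 days, the level fell by a factor of 608/244 ≈ 2.4918.
n = log₂(2.4918) ≈ 1.3172 half-lives, so t½ = 3.56/1.3172 ≈ 2.7027 days.
From t = 6.71 to t = 16.2: 244 × (1/2)^((16.2−6.71)/2.7027) ≈ 21.399 dpm.

21.4 dpm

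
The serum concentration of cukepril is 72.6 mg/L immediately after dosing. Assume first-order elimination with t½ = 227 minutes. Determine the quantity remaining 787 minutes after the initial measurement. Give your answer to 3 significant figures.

6.57 mg/L

Number of half-lives: n = 787/227 ≈ 3.467.
Remaining = 72.6 × (1/2)^3.467 = 72.6 × 0.090436 ≈ 6.5656 mg/L.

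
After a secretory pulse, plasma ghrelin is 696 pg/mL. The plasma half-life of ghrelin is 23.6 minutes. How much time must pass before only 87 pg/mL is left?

87/696 = 1/8, so 3 half-lives have elapsed.
t = 3 × 23.6 = 70.8 minutes.

70.8 minutes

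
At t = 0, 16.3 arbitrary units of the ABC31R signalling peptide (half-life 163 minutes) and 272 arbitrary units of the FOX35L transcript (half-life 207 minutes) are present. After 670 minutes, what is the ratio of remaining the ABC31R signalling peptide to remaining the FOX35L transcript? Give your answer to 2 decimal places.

0.03

ABC31R signalling peptide: 16.3 × (1/2)^(670/163) = 16.3 × (1/2)^4.1104 ≈ 0.94368 arbitrary units.
FOX35L transcript: 272 × (1/2)^(670/207) = 272 × (1/2)^3.2367 ≈ 28.855 arbitrary units.
Ratio ≈ 0.94368 / 28.855 ≈ 0.032704.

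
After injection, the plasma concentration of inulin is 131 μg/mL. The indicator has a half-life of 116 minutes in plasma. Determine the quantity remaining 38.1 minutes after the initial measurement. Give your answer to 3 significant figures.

104 μg/mL

Number of half-lives: n = 38.1/116 ≈ 0.32845.
Remaining = 131 × (1/2)^0.32845 = 131 × 0.79639 ≈ 104.33 μg/mL.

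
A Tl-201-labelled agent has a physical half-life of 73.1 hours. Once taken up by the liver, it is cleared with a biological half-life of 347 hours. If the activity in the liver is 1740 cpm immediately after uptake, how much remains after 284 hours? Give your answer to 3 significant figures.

66.8 cpm

1/t_eff = 1/t_phys + 1/t_biol = 1/73.1 + 1/347 = 0.016562 per hour.
t_eff = 73.1 × 347 / (73.1 + 347) ≈ 60.38 hours.
Remaining = 1740 × (1/2)^(284/60.38) = 1740 × (1/2)^4.7035 ≈ 66.78 cpm.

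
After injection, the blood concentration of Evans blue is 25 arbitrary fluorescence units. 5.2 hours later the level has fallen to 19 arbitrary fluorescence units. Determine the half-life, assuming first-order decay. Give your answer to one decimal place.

A/A₀ = 19/25 ≈ 0.76.
n = log₂(1.3158) ≈ 0.39593 half-lives elapsed in 5.2 hours.
t½ = 5.2/0.39593 ≈ 13.134 hours.

13.1 hours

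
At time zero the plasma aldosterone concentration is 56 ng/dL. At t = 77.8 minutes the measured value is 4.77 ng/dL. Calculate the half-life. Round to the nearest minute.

A/A₀ = 4.77/56 ≈ 0.085179.
n = log₂(11.74) ≈ 3.5534 half-lives elapsed in 77.8 minutes.
t½ = 77.8/3.5534 ≈ 21.895 minutes.

22 minutes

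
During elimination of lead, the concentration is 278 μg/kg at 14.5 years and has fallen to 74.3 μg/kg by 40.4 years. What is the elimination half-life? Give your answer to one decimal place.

13.6 years

Over Δt = 40.4 − 14.5 = 25.9 years, the level fell by a factor of 278/74.3 ≈ 3.7416.
n = log₂(3.7416) ≈ 1.9037 half-lives, so t½ = 25.9/1.9037 ≈ 13.605 years.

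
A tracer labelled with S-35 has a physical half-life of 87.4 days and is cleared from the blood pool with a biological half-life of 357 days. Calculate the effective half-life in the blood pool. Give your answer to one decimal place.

70.2 days

1/t_eff = 1/t_phys + 1/t_biol = 1/87.4 + 1/357 = 0.014243 per day.
t_eff = 87.4 × 357 / (87.4 + 357) ≈ 70.211 days.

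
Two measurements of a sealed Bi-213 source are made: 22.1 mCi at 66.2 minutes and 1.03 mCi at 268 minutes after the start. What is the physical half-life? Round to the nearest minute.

Over Δt = 268 − 66.2 = 201.8 minutes, the level fell by a factor of 22.1/1.03 ≈ 21.456.
n = log₂(21.456) ≈ 4.4233 half-lives, so t½ = 201.8/4.4233 ≈ 45.622 minutes.

46 minutes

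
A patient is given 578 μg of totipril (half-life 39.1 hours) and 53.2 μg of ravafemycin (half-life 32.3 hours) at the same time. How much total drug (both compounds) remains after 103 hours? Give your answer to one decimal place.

98.9 μg

totipril: 578 × (1/2)^(103/39.1) = 578 × (1/2)^2.6343 ≈ 93.096 μg.
ravafemycin: 53.2 × (1/2)^(103/32.3) = 53.2 × (1/2)^3.1889 ≈ 5.8341 μg.
Total = 93.096 + 5.8341 ≈ 98.931 μg.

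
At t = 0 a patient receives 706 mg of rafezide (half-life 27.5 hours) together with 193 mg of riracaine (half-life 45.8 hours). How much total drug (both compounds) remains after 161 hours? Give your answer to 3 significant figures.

rafezide: 706 × (1/2)^(161/27.5) = 706 × (1/2)^5.8545 ≈ 12.201 mg.
riracaine: 193 × (1/2)^(161/45.8) = 193 × (1/2)^3.5153 ≈ 16.879 mg.
Total = 12.201 + 16.879 ≈ 29.081 mg.

29.1 mg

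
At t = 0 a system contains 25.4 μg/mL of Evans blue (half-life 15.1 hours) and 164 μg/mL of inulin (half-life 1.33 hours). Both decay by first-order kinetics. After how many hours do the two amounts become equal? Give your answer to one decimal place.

Set 25.4·(1/2)^(t/15.1) = 164·(1/2)^(t/1.33).
Taking log₂: log₂(25.4/164) = t·(1/15.1 − 1/1.33).
log₂(0.15488) = -2.6908; 1/15.1 − 1/1.33 = -0.68565.
t = -2.6908 / -0.68565 ≈ 3.9244 hours.

3.9 hours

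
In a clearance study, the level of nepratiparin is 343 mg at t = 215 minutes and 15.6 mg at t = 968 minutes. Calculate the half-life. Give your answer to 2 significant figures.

Over Δt = 968 − 215 = 753 minutes, the level fell by a factor of 343/15.6 ≈ 21.987.
n = log₂(21.987) ≈ 4.4586 half-lives, so t½ = 753/4.4586 ≈ 168.89 minutes.

170 minutes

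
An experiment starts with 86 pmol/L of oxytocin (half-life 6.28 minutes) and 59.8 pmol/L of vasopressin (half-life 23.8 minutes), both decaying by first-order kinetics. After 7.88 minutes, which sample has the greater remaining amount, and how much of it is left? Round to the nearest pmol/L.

oxytocin: 86 × (1/2)^1.2548 ≈ 36.039 pmol/L.
vasopressin: 59.8 × (1/2)^0.33109 ≈ 47.537 pmol/L.
Vasopressin has more remaining, at ≈ 47.537 pmol/L.

vasopressin, 48 pmol/L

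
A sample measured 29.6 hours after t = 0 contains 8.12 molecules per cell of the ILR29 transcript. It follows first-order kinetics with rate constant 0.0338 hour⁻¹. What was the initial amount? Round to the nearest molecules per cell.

t½ = ln 2 / k = 0.69315 / 0.0338 ≈ 20.507 hours.
Number of half-lives elapsed: n = 29.6/20.507 ≈ 1.4434.
A₀ = A × 2^n = 8.12 × 2^1.4434 = 8.12 × 2.7196 ≈ 22.083 molecules per cell.

22 molecules per cell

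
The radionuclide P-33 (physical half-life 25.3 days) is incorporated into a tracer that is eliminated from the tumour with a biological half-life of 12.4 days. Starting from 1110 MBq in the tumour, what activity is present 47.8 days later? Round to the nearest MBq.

21 MBq

1/t_eff = 1/t_phys + 1/t_biol = 1/25.3 + 1/12.4 = 0.12017 per day.
t_eff = 25.3 × 12.4 / (25.3 + 12.4) ≈ 8.3215 days.
Remaining = 1110 × (1/2)^(47.8/8.3215) = 1110 × (1/2)^5.7442 ≈ 20.709 MBq.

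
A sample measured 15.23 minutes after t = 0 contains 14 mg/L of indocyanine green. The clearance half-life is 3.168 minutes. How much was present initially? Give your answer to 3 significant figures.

392 mg/L

Number of half-lives elapsed: n = 15.23/3.168 ≈ 4.8074.
A₀ = A × 2^n = 14 × 2^4.8074 = 14 × 28.002 ≈ 392.03 mg/L.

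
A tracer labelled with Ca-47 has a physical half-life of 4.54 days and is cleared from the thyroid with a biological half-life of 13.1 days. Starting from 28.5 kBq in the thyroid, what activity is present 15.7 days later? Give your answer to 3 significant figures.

1.13 kBq

1/t_eff = 1/t_phys + 1/t_biol = 1/4.54 + 1/13.1 = 0.2966 per day.
t_eff = 4.54 × 13.1 / (4.54 + 13.1) ≈ 3.3715 days.
Remaining = 28.5 × (1/2)^(15.7/3.3715) = 28.5 × (1/2)^4.6566 ≈ 1.13 kBq.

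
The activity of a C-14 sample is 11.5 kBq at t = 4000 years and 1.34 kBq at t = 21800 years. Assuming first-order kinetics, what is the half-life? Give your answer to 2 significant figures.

5700 years

Over Δt = 21800 − 4000 = 17800 years, the level fell by a factor of 11.5/1.34 ≈ 8.5821.
n = log₂(8.5821) ≈ 3.1013 half-lives, so t½ = 17800/3.1013 ≈ 5739.5 years.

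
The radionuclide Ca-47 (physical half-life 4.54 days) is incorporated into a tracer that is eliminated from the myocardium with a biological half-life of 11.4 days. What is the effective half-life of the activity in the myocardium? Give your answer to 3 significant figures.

1/t_eff = 1/t_phys + 1/t_biol = 1/4.54 + 1/11.4 = 0.30798 per day.
t_eff = 4.54 × 11.4 / (4.54 + 11.4) ≈ 3.2469 days.

3.25 days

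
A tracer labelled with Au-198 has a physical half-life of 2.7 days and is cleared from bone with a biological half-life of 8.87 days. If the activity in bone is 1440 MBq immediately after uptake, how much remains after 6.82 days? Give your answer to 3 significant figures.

1/t_eff = 1/t_phys + 1/t_biol = 1/2.7 + 1/8.87 = 0.48311 per day.
t_eff = 2.7 × 8.87 / (2.7 + 8.87) ≈ 2.0699 days.
Remaining = 1440 × (1/2)^(6.82/2.0699) = 1440 × (1/2)^3.2948 ≈ 146.73 MBq.

147 MBq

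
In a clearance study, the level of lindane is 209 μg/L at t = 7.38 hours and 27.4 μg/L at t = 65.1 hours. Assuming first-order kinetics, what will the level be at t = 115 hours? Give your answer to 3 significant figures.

Over Δt = 65.1 − 7.38 = 57.72 hours, the level fell by a factor of 209/27.4 ≈ 7.6277.
n = log₂(7.6277) ≈ 2.9313 half-lives, so t½ = 57.72/2.9313 ≈ 19.691 hours.
From t = 65.1 to t = 115: 27.4 × (1/2)^((115−65.1)/19.691) ≈ 4.7305 μg/L.

4.73 μg/L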